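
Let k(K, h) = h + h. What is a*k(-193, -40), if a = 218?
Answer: -17440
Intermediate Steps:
k(K, h) = 2*h
a*k(-193, -40) = 218*(2*(-40)) = 218*(-80) = -17440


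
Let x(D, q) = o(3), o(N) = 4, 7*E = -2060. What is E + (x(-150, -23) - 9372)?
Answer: -67636/7 ≈ -9662.3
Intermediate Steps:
E = -2060/7 (E = (⅐)*(-2060) = -2060/7 ≈ -294.29)
x(D, q) = 4
E + (x(-150, -23) - 9372) = -2060/7 + (4 - 9372) = -2060/7 - 9368 = -67636/7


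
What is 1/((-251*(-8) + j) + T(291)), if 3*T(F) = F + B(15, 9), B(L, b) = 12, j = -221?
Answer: 1/1888 ≈ 0.00052966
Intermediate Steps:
T(F) = 4 + F/3 (T(F) = (F + 12)/3 = (12 + F)/3 = 4 + F/3)
1/((-251*(-8) + j) + T(291)) = 1/((-251*(-8) - 221) + (4 + (1/3)*291)) = 1/((2008 - 221) + (4 + 97)) = 1/(1787 + 101) = 1/1888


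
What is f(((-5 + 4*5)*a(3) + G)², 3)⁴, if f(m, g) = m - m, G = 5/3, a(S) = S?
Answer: 0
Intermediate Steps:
G = 5/3 (G = 5*(⅓) = 5/3 ≈ 1.6667)
f(m, g) = 0
f(((-5 + 4*5)*a(3) + G)², 3)⁴ = 0⁴ = 0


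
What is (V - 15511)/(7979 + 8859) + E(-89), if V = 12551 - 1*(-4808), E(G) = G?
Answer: -748367/8419 ≈ -88.890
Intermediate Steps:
V = 17359 (V = 12551 + 4808 = 17359)
(V - 15511)/(7979 + 8859) + E(-89) = (17359 - 15511)/(7979 + 8859) - 89 = 1848/16838 - 89 = 1848*(1/16838) - 89 = 924/8419 - 89 = -748367/8419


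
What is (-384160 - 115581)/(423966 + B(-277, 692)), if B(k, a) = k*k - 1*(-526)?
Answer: -499741/501221 ≈ -0.99705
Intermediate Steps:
B(k, a) = 526 + k² (B(k, a) = k² + 526 = 526 + k²)
(-384160 - 115581)/(423966 + B(-277, 692)) = (-384160 - 115581)/(423966 + (526 + (-277)²)) = -499741/(423966 + (526 + 76729)) = -499741/(423966 + 77255) = -499741/501221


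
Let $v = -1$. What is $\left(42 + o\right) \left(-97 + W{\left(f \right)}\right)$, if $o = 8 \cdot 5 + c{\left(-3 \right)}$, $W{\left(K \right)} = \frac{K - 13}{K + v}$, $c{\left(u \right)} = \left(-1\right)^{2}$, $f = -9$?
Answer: $- \frac{39342}{5} \approx -7868.4$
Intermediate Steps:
$c{\left(u \right)} = 1$
$W{\left(K \right)} = \frac{-13 + K}{-1 + K}$ ($W{\left(K \right)} = \frac{K - 13}{K - 1} = \frac{-13 + K}{-1 + K}$)
$o = 41$ ($o = 8 \cdot 5 + 1 = 40 + 1 = 41$)
$\left(42 + o\right) \left(-97 + W{\left(f \right)}\right) = \left(42 + 41\right) \left(-97 + \frac{-13 - 9}{-1 - 9}\right) = 83 \left(-97 + \frac{1}{-10} \left(-22\right)\right) = 83 \left(-97 - - \frac{11}{5}\right) = 83 \left(-97 + \frac{11}{5}\right) = 83 \left(- \frac{474}{5}\right) = - \frac{39342}{5}$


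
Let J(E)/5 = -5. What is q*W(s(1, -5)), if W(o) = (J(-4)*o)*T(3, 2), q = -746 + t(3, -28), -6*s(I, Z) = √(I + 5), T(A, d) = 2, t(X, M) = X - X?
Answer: -18650*√6/3 ≈ -15228.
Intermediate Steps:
t(X, M) = 0
J(E) = -25 (J(E) = 5*(-5) = -25)
s(I, Z) = -√(5 + I)/6 (s(I, Z) = -√(I + 5)/6 = -√(5 + I)/6)
q = -746 (q = -746 + 0 = -746)
W(o) = -50*o (W(o) = -25*o*2 = -50*o)
q*W(s(1, -5)) = -(-37300)*(-√(5 + 1)/6) = -(-37300)*(-√6/6) = -18650*√6/3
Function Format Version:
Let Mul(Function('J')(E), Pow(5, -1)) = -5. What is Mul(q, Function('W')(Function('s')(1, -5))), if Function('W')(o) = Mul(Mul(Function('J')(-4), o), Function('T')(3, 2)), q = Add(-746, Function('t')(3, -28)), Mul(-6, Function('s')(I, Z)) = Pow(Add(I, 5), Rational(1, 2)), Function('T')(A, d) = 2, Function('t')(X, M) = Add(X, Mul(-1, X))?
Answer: Mul(Rational(-18650, 3), Pow(6, Rational(1, 2))) ≈ -15228.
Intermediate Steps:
Function('t')(X, M) = 0
Function('J')(E) = -25 (Function('J')(E) = Mul(5, -5) = -25)
Function('s')(I, Z) = Mul(Rational(-1, 6), Pow(Add(5, I), Rational(1, 2))) (Function('s')(I, Z) = Mul(Rational(-1, 6), Pow(Add(I, 5), Rational(1, 2))) = Mul(Rational(-1, 6), Pow(Add(5, I), Rational(1, 2))))
q = -746 (q = Add(-746, 0) = -746)
Function('W')(o) = Mul(-50, o) (Function('W')(o) = Mul(Mul(-25, o), 2) = Mul(-50, o))
Mul(q, Function('W')(Function('s')(1, -5))) = Mul(-746, Mul(-50, Mul(Rational(-1, 6), Pow(Add(5, 1), Rational(1, 2))))) = Mul(-746, Mul(-50, Mul(Rational(-1, 6), Pow(6, Rational(1, 2))))) = Mul(-746, Mul(Rational(25, 3), Pow(6, Rational(1, 2)))) = Mul(Rational(-18650, 3), Pow(6, Rational(1, 2)))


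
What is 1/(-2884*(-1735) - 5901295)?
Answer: -1/897555 ≈ -1.1141e-6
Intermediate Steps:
1/(-2884*(-1735) - 5901295) = 1/(5003740 - 5901295) = 1/(-897555) = -1/897555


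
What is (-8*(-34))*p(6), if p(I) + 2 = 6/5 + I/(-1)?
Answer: -9248/5 ≈ -1849.6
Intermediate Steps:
p(I) = -4/5 - I (p(I) = -2 + (6/5 + I/(-1)) = -2 + (6*(1/5) + I*(-1)) = -2 + (6/5 - I) = -4/5 - I)
(-8*(-34))*p(6) = (-8*(-34))*(-4/5 - 1*6) = 272*(-4/5 - 6) = 272*(-34/5) = -9248/5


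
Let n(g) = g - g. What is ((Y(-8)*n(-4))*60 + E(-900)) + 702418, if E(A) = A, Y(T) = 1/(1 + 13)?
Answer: 701518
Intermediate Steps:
n(g) = 0
Y(T) = 1/14
((Y(-8)*n(-4))*60 + E(-900)) + 702418 = (((1/14)*0)*60 - 900) + 702418 = (0*60 - 900) + 702418 = (0 - 900) + 702418 = -900 + 702418 = 701518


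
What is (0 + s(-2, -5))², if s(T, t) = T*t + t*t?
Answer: 1225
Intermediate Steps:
s(T, t) = t² + T*t (s(T, t) = T*t + t² = t² + T*t)
(0 + s(-2, -5))² = (0 - 5*(-2 - 5))² = (0 - 5*(-7))² = (0 + 35)² = 35² = 1225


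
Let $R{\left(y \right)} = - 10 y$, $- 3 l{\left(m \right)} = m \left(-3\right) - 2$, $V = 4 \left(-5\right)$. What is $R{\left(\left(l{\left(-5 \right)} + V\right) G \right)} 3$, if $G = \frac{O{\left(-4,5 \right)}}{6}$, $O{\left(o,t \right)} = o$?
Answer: $- \frac{1460}{3} \approx -486.67$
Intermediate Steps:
$V = -20$
$l{\left(m \right)} = \frac{2}{3} + m$ ($l{\left(m \right)} = - \frac{m \left(-3\right) - 2}{3} = - \frac{- 3 m - 2}{3} = - \frac{-2 - 3 m}{3} = \frac{2}{3} + m$)
$G = - \frac{2}{3}$ ($G = - \frac{4}{6} = \left(-4\right) \frac{1}{6} = - \frac{2}{3} \approx -0.66667$)
$R{\left(\left(l{\left(-5 \right)} + V\right) G \right)} 3 = - 10 \left(\left(\frac{2}{3} - 5\right) - 20\right) \left(- \frac{2}{3}\right) 3 = - 10 \left(- \frac{13}{3} - 20\right) \left(- \frac{2}{3}\right) 3 = - 10 \left(\left(- \frac{73}{3}\right) \left(- \frac{2}{3}\right)\right) 3 = \left(-10\right) \frac{146}{9} \cdot 3 = \left(- \frac{1460}{9}\right) 3 = - \frac{1460}{3}$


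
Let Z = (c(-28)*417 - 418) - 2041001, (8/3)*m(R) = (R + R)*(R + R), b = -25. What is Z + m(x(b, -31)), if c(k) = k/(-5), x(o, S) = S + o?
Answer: -10171899/5 ≈ -2.0344e+6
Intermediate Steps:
m(R) = 3*R²/2 (m(R) = 3*((R + R)*(R + R))/8 = 3*((2*R)*(2*R))/8 = 3*(4*R²)/8 = 3*R²/2)
c(k) = -k/5 (c(k) = k*(-⅕) = -k/5)
Z = -10195419/5 (Z = (-⅕*(-28)*417 - 418) - 2041001 = ((28/5)*417 - 418) - 2041001 = (11676/5 - 418) - 2041001 = 9586/5 - 2041001 = -10195419/5 ≈ -2.0391e+6)
Z + m(x(b, -31)) = -10195419/5 + 3*(-31 - 25)²/2 = -10195419/5 + (3/2)*(-56)² = -10195419/5 + (3/2)*3136 = -10195419/5 + 4704 = -10171899/5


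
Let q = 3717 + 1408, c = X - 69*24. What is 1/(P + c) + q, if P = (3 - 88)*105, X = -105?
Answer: 54765749/10686 ≈ 5125.0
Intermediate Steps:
P = -8925 (P = -85*105 = -8925)
c = -1761 (c = -105 - 69*24 = -105 - 1656 = -1761)
q = 5125
1/(P + c) + q = 1/(-8925 - 1761) + 5125 = 1/(-10686) + 5125 = -1/10686 + 5125 = 54765749/10686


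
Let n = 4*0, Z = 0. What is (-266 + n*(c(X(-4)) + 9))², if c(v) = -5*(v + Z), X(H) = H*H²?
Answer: 70756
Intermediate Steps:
X(H) = H³
c(v) = -5*v (c(v) = -5*(v + 0) = -5*v)
n = 0
(-266 + n*(c(X(-4)) + 9))² = (-266 + 0*(-5*(-4)³ + 9))² = (-266 + 0*(-5*(-64) + 9))² = (-266 + 0*(320 + 9))² = (-266 + 0*329)² = (-266 + 0)² = (-266)² = 70756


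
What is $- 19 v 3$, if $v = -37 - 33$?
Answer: $3990$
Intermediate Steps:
$v = -70$
$- 19 v 3 = \left(-19\right) \left(-70\right) 3 = 1330 \cdot 3 = 3990$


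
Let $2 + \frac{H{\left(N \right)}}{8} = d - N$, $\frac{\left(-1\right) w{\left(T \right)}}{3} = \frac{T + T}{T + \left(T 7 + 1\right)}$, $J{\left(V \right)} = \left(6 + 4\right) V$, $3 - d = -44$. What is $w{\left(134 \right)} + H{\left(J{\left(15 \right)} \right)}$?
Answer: $- \frac{902124}{1073} \approx -840.75$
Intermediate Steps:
$d = 47$ ($d = 3 - -44 = 3 + 44 = 47$)
$J{\left(V \right)} = 10 V$
$w{\left(T \right)} = - \frac{6 T}{1 + 8 T}$ ($w{\left(T \right)} = - 3 \frac{T + T}{T + \left(T 7 + 1\right)} = - 3 \frac{2 T}{T + \left(7 T + 1\right)} = - 3 \frac{2 T}{T + \left(1 + 7 T\right)} = - 3 \frac{2 T}{1 + 8 T} = - \frac{6 T}{1 + 8 T}$)
$H{\left(N \right)} = 360 - 8 N$ ($H{\left(N \right)} = -16 + 8 \left(47 - N\right) = -16 - \left(-376 + 8 N\right) = 360 - 8 N$)
$w{\left(134 \right)} + H{\left(J{\left(15 \right)} \right)} = \left(-6\right) 134 \frac{1}{1 + 8 \cdot 134} + \left(360 - 8 \cdot 10 \cdot 15\right) = \left(-6\right) 134 \frac{1}{1 + 1072} + \left(360 - 1200\right) = \left(-6\right) 134 \cdot \frac{1}{1073} + \left(360 - 1200\right) = \left(-6\right) 134 \cdot \frac{1}{1073} - 840 = - \frac{804}{1073} - 840 = - \frac{902124}{1073}$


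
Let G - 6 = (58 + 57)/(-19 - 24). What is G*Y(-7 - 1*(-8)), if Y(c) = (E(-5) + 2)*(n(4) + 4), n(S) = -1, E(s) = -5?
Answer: -1287/43 ≈ -29.930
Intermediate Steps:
G = 143/43 (G = 6 + (58 + 57)/(-19 - 24) = 6 + 115/(-43) = 6 + 115*(-1/43) = 6 - 115/43 = 143/43 ≈ 3.3256)
Y(c) = -9 (Y(c) = (-5 + 2)*(-1 + 4) = -3*3 = -9)
G*Y(-7 - 1*(-8)) = (143/43)*(-9) = -1287/43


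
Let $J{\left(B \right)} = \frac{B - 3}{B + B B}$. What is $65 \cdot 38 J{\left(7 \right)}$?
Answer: $\frac{1235}{7} \approx 176.43$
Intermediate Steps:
$J{\left(B \right)} = \frac{-3 + B}{B + B^{2}}$
$65 \cdot 38 J{\left(7 \right)} = 65 \cdot 38 \frac{-3 + 7}{7 \left(1 + 7\right)} = 2470 \cdot \frac{1}{7} \cdot \frac{1}{8} \cdot 4 = 2470 \cdot \frac{1}{14} = \frac{1235}{7}$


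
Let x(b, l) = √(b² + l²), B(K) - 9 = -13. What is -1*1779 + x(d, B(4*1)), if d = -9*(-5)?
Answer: -1779 + √2041 ≈ -1733.8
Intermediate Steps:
B(K) = -4 (B(K) = 9 - 13 = -4)
d = 45
-1*1779 + x(d, B(4*1)) = -1*1779 + √(45² + (-4)²) = -1779 + √(2025 + 16) = -1779 + √2041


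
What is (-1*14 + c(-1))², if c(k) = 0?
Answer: 196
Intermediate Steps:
(-1*14 + c(-1))² = (-1*14 + 0)² = (-14 + 0)² = (-14)² = 196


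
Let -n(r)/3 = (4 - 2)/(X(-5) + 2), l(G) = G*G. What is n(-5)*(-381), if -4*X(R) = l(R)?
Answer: -9144/17 ≈ -537.88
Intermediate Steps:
l(G) = G²
X(R) = -R²/4
n(r) = 24/17 (n(r) = -3*(4 - 2)/(-¼*(-5)² + 2) = -6/(-¼*25 + 2) = -6/(-25/4 + 2) = -6/(-17/4) = -6*(-4)/17 = -3*(-8/17) = 24/17)
n(-5)*(-381) = (24/17)*(-381) = -9144/17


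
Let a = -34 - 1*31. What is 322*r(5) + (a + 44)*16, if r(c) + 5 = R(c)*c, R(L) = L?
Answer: 6104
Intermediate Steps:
a = -65 (a = -34 - 31 = -65)
r(c) = -5 + c² (r(c) = -5 + c*c = -5 + c²)
322*r(5) + (a + 44)*16 = 322*(-5 + 5²) + (-65 + 44)*16 = 322*(-5 + 25) - 21*16 = 322*20 - 336 = 6440 - 336 = 6104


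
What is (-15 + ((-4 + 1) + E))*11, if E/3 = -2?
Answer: -264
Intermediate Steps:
E = -6 (E = 3*(-2) = -6)
(-15 + ((-4 + 1) + E))*11 = (-15 + ((-4 + 1) - 6))*11 = (-15 + (-3 - 6))*11 = (-15 - 9)*11 = -24*11 = -264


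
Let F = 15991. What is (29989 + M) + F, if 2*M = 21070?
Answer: 56515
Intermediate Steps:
M = 10535 (M = (1/2)*21070 = 10535)
(29989 + M) + F = (29989 + 10535) + 15991 = 40524 + 15991 = 56515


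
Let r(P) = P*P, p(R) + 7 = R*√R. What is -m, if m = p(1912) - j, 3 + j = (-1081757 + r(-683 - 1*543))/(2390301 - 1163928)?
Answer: 5326811/1226373 - 3824*√478 ≈ -83601.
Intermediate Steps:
p(R) = -7 + R^(3/2) (p(R) = -7 + R*√R = -7 + R^(3/2))
r(P) = P²
j = -3257800/1226373 (j = -3 + (-1081757 + (-683 - 1*543)²)/(2390301 - 1163928) = -3 + (-1081757 + (-683 - 543)²)/1226373 = -3 + (-1081757 + (-1226)²)*(1/1226373) = -3 + (-1081757 + 1503076)*(1/1226373) = -3 + 421319*(1/1226373) = -3 + 421319/1226373 = -3257800/1226373 ≈ -2.6565)
m = -5326811/1226373 + 3824*√478 (m = (-7 + 1912^(3/2)) - 1*(-3257800/1226373) = (-7 + 3824*√478) + 3257800/1226373 = -5326811/1226373 + 3824*√478 ≈ 83601.)
-m = -(-5326811/1226373 + 3824*√478) = 5326811/1226373 - 3824*√478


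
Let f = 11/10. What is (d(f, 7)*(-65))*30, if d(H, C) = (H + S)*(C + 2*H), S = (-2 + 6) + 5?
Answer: -181194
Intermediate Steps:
S = 9 (S = 4 + 5 = 9)
f = 11/10 (f = 11*(1/10) = 11/10 ≈ 1.1000)
d(H, C) = (9 + H)*(C + 2*H) (d(H, C) = (H + 9)*(C + 2*H) = (9 + H)*(C + 2*H))
(d(f, 7)*(-65))*30 = ((2*(11/10)**2 + 9*7 + 18*(11/10) + 7*(11/10))*(-65))*30 = ((2*(121/100) + 63 + 99/5 + 77/10)*(-65))*30 = ((121/50 + 63 + 99/5 + 77/10)*(-65))*30 = ((2323/25)*(-65))*30 = -30199/5*30 = -181194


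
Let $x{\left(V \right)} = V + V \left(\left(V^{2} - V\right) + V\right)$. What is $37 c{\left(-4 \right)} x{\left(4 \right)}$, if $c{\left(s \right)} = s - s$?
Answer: $0$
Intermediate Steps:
$c{\left(s \right)} = 0$
$x{\left(V \right)} = V + V^{3}$ ($x{\left(V \right)} = V + V V^{2} = V + V^{3}$)
$37 c{\left(-4 \right)} x{\left(4 \right)} = 37 \cdot 0 \left(4 + 4^{3}\right) = 0 \left(4 + 64\right) = 0 \cdot 68 = 0$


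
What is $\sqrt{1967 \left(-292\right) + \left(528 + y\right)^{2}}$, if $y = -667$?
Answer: $i \sqrt{555043} \approx 745.01 i$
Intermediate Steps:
$\sqrt{1967 \left(-292\right) + \left(528 + y\right)^{2}} = \sqrt{1967 \left(-292\right) + \left(528 - 667\right)^{2}} = \sqrt{-574364 + \left(-139\right)^{2}} = \sqrt{-574364 + 19321} = \sqrt{-555043} = i \sqrt{555043}$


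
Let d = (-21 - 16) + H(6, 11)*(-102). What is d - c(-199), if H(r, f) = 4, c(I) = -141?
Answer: -304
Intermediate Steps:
d = -445 (d = (-21 - 16) + 4*(-102) = -37 - 408 = -445)
d - c(-199) = -445 - 1*(-141) = -445 + 141 = -304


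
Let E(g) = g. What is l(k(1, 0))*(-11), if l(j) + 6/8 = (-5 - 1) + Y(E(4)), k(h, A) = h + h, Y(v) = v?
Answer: 121/4 ≈ 30.250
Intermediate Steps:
k(h, A) = 2*h
l(j) = -11/4 (l(j) = -¾ + ((-5 - 1) + 4) = -¾ + (-6 + 4) = -¾ - 2 = -11/4)
l(k(1, 0))*(-11) = -11/4*(-11) = 121/4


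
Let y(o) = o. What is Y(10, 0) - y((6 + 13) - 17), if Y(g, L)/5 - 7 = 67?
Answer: 368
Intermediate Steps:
Y(g, L) = 370 (Y(g, L) = 35 + 5*67 = 35 + 335 = 370)
Y(10, 0) - y((6 + 13) - 17) = 370 - ((6 + 13) - 17) = 370 - (19 - 17) = 370 - 1*2 = 370 - 2 = 368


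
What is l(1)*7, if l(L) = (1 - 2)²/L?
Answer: 7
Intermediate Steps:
l(L) = 1/L (l(L) = (-1)²/L = 1/L)
l(1)*7 = 7/1 = 1*7 = 7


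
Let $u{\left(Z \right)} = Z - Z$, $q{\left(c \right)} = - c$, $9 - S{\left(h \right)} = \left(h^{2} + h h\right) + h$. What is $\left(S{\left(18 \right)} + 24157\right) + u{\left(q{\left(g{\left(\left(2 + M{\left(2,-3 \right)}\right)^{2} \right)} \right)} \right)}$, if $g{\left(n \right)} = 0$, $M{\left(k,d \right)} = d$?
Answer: $23500$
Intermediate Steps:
$S{\left(h \right)} = 9 - h - 2 h^{2}$ ($S{\left(h \right)} = 9 - \left(\left(h^{2} + h h\right) + h\right) = 9 - \left(\left(h^{2} + h^{2}\right) + h\right) = 9 - \left(2 h^{2} + h\right) = 9 - \left(h + 2 h^{2}\right) = 9 - h - 2 h^{2}$)
$u{\left(Z \right)} = 0$
$\left(S{\left(18 \right)} + 24157\right) + u{\left(q{\left(g{\left(\left(2 + M{\left(2,-3 \right)}\right)^{2} \right)} \right)} \right)} = \left(\left(9 - 18 - 2 \cdot 18^{2}\right) + 24157\right) + 0 = \left(\left(9 - 18 - 648\right) + 24157\right) + 0 = \left(-657 + 24157\right) + 0 = 23500 + 0 = 23500$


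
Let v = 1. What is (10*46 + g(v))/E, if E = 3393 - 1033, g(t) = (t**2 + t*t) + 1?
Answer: 463/2360 ≈ 0.19619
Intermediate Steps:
g(t) = 1 + 2*t**2 (g(t) = (t**2 + t**2) + 1 = 2*t**2 + 1 = 1 + 2*t**2)
E = 2360
(10*46 + g(v))/E = (10*46 + (1 + 2*1**2))/2360 = (460 + (1 + 2*1))*(1/2360) = (460 + (1 + 2))*(1/2360) = (460 + 3)*(1/2360) = 463*(1/2360) = 463/2360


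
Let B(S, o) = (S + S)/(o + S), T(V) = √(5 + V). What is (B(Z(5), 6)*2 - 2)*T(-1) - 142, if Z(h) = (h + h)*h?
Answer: -972/7 ≈ -138.86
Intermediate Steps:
Z(h) = 2*h² (Z(h) = (2*h)*h = 2*h²)
B(S, o) = 2*S/(S + o) (B(S, o) = (2*S)/(S + o) = 2*S/(S + o))
(B(Z(5), 6)*2 - 2)*T(-1) - 142 = ((2*(2*5²)/(2*5² + 6))*2 - 2)*√(5 - 1) - 142 = ((2*(2*25)/(2*25 + 6))*2 - 2)*√4 - 142 = ((2*50/(50 + 6))*2 - 2)*2 - 142 = ((2*50/56)*2 - 2)*2 - 142 = ((2*50*(1/56))*2 - 2)*2 - 142 = ((25/14)*2 - 2)*2 - 142 = (25/7 - 2)*2 - 142 = (11/7)*2 - 142 = 22/7 - 142 = -972/7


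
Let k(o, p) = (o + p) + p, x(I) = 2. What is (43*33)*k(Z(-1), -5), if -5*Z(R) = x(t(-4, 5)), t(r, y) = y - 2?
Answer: -73788/5 ≈ -14758.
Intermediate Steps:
t(r, y) = -2 + y
Z(R) = -2/5 (Z(R) = -1/5*2 = -2/5)
k(o, p) = o + 2*p
(43*33)*k(Z(-1), -5) = (43*33)*(-2/5 + 2*(-5)) = 1419*(-2/5 - 10) = 1419*(-52/5) = -73788/5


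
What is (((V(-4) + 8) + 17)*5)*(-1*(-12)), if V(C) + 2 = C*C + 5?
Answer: 2640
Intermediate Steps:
V(C) = 3 + C² (V(C) = -2 + (C*C + 5) = -2 + (C² + 5) = -2 + (5 + C²) = 3 + C²)
(((V(-4) + 8) + 17)*5)*(-1*(-12)) = ((((3 + (-4)²) + 8) + 17)*5)*(-1*(-12)) = ((((3 + 16) + 8) + 17)*5)*12 = (((19 + 8) + 17)*5)*12 = ((27 + 17)*5)*12 = (44*5)*12 = 220*12 = 2640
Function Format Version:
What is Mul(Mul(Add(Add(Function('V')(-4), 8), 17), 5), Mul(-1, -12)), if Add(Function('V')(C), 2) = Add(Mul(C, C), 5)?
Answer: 2640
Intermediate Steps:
Function('V')(C) = Add(3, Pow(C, 2)) (Function('V')(C) = Add(-2, Add(Mul(C, C), 5)) = Add(-2, Add(Pow(C, 2), 5)) = Add(-2, Add(5, Pow(C, 2))) = Add(3, Pow(C, 2)))
Mul(Mul(Add(Add(Function('V')(-4), 8), 17), 5), Mul(-1, -12)) = Mul(Mul(Add(Add(Add(3, Pow(-4, 2)), 8), 17), 5), Mul(-1, -12)) = Mul(Mul(Add(Add(Add(3, 16), 8), 17), 5), 12) = Mul(Mul(Add(Add(19, 8), 17), 5), 12) = Mul(Mul(Add(27, 17), 5), 12) = Mul(Mul(44, 5), 12) = Mul(220, 12) = 2640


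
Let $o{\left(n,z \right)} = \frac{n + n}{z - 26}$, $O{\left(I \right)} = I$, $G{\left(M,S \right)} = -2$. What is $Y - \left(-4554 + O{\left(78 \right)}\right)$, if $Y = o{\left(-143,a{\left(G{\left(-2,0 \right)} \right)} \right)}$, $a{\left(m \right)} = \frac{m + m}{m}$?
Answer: $\frac{53855}{12} \approx 4487.9$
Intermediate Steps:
$a{\left(m \right)} = 2$ ($a{\left(m \right)} = \frac{2 m}{m} = 2$)
$o{\left(n,z \right)} = \frac{2 n}{-26 + z}$
$Y = \frac{143}{12}$ ($Y = 2 \left(-143\right) \frac{1}{-26 + 2} = 2 \left(-143\right) \frac{1}{-24} = 2 \left(-143\right) \left(- \frac{1}{24}\right) = \frac{143}{12} \approx 11.917$)
$Y - \left(-4554 + O{\left(78 \right)}\right) = \frac{143}{12} + \left(4554 - 78\right) = \frac{143}{12} + 4476 = \frac{53855}{12}$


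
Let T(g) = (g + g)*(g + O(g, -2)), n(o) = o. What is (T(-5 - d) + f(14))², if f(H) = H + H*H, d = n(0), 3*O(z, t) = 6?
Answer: 57600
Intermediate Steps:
O(z, t) = 2 (O(z, t) = (⅓)*6 = 2)
d = 0
T(g) = 2*g*(2 + g) (T(g) = (g + g)*(g + 2) = (2*g)*(2 + g) = 2*g*(2 + g))
f(H) = H + H²
(T(-5 - d) + f(14))² = (2*(-5 - 1*0)*(2 + (-5 - 1*0)) + 14*(1 + 14))² = (2*(-5 + 0)*(2 + (-5 + 0)) + 14*15)² = (2*(-5)*(2 - 5) + 210)² = (2*(-5)*(-3) + 210)² = (30 + 210)² = 240² = 57600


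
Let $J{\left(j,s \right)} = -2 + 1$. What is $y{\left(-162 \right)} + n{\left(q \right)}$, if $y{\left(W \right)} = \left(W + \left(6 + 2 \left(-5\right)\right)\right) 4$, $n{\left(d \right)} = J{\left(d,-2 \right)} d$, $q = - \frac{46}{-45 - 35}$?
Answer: $- \frac{26583}{40} \approx -664.58$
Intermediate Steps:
$J{\left(j,s \right)} = -1$
$q = \frac{23}{40}$ ($q = - \frac{46}{-45 - 35} = - \frac{46}{-80} = \left(-46\right) \left(- \frac{1}{80}\right) = \frac{23}{40} \approx 0.575$)
$n{\left(d \right)} = - d$
$y{\left(W \right)} = -16 + 4 W$ ($y{\left(W \right)} = \left(W + \left(6 - 10\right)\right) 4 = \left(W - 4\right) 4 = \left(-4 + W\right) 4 = -16 + 4 W$)
$y{\left(-162 \right)} + n{\left(q \right)} = \left(-16 + 4 \left(-162\right)\right) - \frac{23}{40} = \left(-16 - 648\right) - \frac{23}{40} = -664 - \frac{23}{40} = - \frac{26583}{40}$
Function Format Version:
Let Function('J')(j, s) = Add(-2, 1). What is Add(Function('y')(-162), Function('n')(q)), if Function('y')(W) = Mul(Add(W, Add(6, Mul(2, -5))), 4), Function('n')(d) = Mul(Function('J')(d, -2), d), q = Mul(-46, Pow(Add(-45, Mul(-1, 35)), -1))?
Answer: Rational(-26583, 40) ≈ -664.58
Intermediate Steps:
Function('J')(j, s) = -1
q = Rational(23, 40) (q = Mul(-46, Pow(Add(-45, -35), -1)) = Mul(-46, Pow(-80, -1)) = Mul(-46, Rational(-1, 80)) = Rational(23, 40) ≈ 0.57500)
Function('n')(d) = Mul(-1, d)
Function('y')(W) = Add(-16, Mul(4, W)) (Function('y')(W) = Mul(Add(W, Add(6, -10)), 4) = Mul(Add(W, -4), 4) = Mul(Add(-4, W), 4) = Add(-16, Mul(4, W)))
Add(Function('y')(-162), Function('n')(q)) = Add(Add(-16, Mul(4, -162)), Mul(-1, Rational(23, 40))) = Add(Add(-16, -648), Rational(-23, 40)) = Add(-664, Rational(-23, 40)) = Rational(-26583, 40)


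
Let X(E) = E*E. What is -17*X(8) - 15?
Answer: -1103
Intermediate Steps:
X(E) = E²
-17*X(8) - 15 = -17*8² - 15 = -17*64 - 15 = -1088 - 15 = -1103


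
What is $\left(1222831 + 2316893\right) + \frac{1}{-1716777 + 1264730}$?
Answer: $\frac{1600121615027}{452047} \approx 3.5397 \cdot 10^{6}$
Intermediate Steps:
$\left(1222831 + 2316893\right) + \frac{1}{-1716777 + 1264730} = 3539724 + \frac{1}{-452047} = 3539724 - \frac{1}{452047} = \frac{1600121615027}{452047}$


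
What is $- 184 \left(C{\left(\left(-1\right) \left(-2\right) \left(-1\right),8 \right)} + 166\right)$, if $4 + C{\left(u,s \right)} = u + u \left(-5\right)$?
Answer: $-31280$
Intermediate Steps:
$C{\left(u,s \right)} = -4 - 4 u$ ($C{\left(u,s \right)} = -4 + \left(u + u \left(-5\right)\right) = -4 + \left(u - 5 u\right) = -4 - 4 u$)
$- 184 \left(C{\left(\left(-1\right) \left(-2\right) \left(-1\right),8 \right)} + 166\right) = - 184 \left(\left(-4 - 4 \left(-1\right) \left(-2\right) \left(-1\right)\right) + 166\right) = - 184 \left(\left(-4 - 4 \cdot 2 \left(-1\right)\right) + 166\right) = - 184 \left(\left(-4 - -8\right) + 166\right) = - 184 \left(\left(-4 + 8\right) + 166\right) = - 184 \left(4 + 166\right) = \left(-184\right) 170 = -31280$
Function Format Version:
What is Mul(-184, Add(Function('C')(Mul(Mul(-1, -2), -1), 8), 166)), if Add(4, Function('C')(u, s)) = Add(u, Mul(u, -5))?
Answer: -31280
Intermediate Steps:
Function('C')(u, s) = Add(-4, Mul(-4, u)) (Function('C')(u, s) = Add(-4, Add(u, Mul(u, -5))) = Add(-4, Add(u, Mul(-5, u))) = Add(-4, Mul(-4, u)))
Mul(-184, Add(Function('C')(Mul(Mul(-1, -2), -1), 8), 166)) = Mul(-184, Add(Add(-4, Mul(-4, Mul(Mul(-1, -2), -1))), 166)) = Mul(-184, Add(Add(-4, Mul(-4, Mul(2, -1))), 166)) = Mul(-184, Add(Add(-4, Mul(-4, -2)), 166)) = Mul(-184, Add(Add(-4, 8), 166)) = Mul(-184, Add(4, 166)) = Mul(-184, 170) = -31280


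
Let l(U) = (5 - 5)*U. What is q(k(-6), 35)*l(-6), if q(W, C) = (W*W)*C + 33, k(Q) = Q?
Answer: 0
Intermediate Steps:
q(W, C) = 33 + C*W² (q(W, C) = W²*C + 33 = C*W² + 33 = 33 + C*W²)
l(U) = 0 (l(U) = 0*U = 0)
q(k(-6), 35)*l(-6) = (33 + 35*(-6)²)*0 = (33 + 35*36)*0 = (33 + 1260)*0 = 1293*0 = 0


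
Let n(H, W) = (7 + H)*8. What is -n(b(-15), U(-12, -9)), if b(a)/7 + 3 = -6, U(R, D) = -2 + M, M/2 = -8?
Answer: 448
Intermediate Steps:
M = -16 (M = 2*(-8) = -16)
U(R, D) = -18 (U(R, D) = -2 - 16 = -18)
b(a) = -63 (b(a) = -21 + 7*(-6) = -21 - 42 = -63)
n(H, W) = 56 + 8*H
-n(b(-15), U(-12, -9)) = -(56 + 8*(-63)) = -(56 - 504) = -1*(-448) = 448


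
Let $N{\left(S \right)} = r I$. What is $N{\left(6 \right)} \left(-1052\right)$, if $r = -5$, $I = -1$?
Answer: $-5260$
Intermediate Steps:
$N{\left(S \right)} = 5$ ($N{\left(S \right)} = \left(-5\right) \left(-1\right) = 5$)
$N{\left(6 \right)} \left(-1052\right) = 5 \left(-1052\right) = -5260$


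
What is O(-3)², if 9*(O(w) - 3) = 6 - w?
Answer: 16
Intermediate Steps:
O(w) = 11/3 - w/9 (O(w) = 3 + (6 - w)/9 = 3 + (⅔ - w/9) = 11/3 - w/9)
O(-3)² = (11/3 - ⅑*(-3))² = (11/3 + ⅓)² = 4² = 16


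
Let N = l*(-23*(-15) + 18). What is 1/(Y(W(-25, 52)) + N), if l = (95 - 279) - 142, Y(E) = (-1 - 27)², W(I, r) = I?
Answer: -1/117554 ≈ -8.5067e-6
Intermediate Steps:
Y(E) = 784 (Y(E) = (-28)² = 784)
l = -326 (l = -184 - 142 = -326)
N = -118338 (N = -326*(-23*(-15) + 18) = -326*(345 + 18) = -326*363 = -118338)
1/(Y(W(-25, 52)) + N) = 1/(784 - 118338) = 1/(-117554) = -1/117554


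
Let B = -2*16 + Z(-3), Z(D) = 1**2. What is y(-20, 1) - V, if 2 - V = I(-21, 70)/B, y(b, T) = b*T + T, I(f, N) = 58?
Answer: -709/31 ≈ -22.871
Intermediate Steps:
y(b, T) = T + T*b (y(b, T) = T*b + T = T + T*b)
Z(D) = 1
B = -31 (B = -2*16 + 1 = -32 + 1 = -31)
V = 120/31 (V = 2 - 58/(-31) = 2 - 58*(-1)/31 = 2 - 1*(-58/31) = 2 + 58/31 = 120/31 ≈ 3.8710)
y(-20, 1) - V = 1*(1 - 20) - 1*120/31 = 1*(-19) - 120/31 = -19 - 120/31 = -709/31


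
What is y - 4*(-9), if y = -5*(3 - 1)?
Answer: 26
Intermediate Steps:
y = -10 (y = -5*2 = -10)
y - 4*(-9) = -10 - 4*(-9) = -10 + 36 = 26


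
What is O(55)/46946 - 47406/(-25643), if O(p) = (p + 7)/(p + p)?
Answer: 122404509113/66210995290 ≈ 1.8487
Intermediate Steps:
O(p) = (7 + p)/(2*p) (O(p) = (7 + p)/((2*p)) = (7 + p)*(1/(2*p)) = (7 + p)/(2*p))
O(55)/46946 - 47406/(-25643) = ((½)*(7 + 55)/55)/46946 - 47406/(-25643) = ((½)*(1/55)*62)*(1/46946) - 47406*(-1/25643) = (31/55)*(1/46946) + 47406/25643 = 31/2582030 + 47406/25643 = 122404509113/66210995290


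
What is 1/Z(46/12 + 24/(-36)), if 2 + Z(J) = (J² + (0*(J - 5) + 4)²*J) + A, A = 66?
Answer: 36/4489 ≈ 0.0080196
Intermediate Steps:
Z(J) = 64 + J² + 16*J (Z(J) = -2 + ((J² + (0*(J - 5) + 4)²*J) + 66) = -2 + ((J² + (0*(-5 + J) + 4)²*J) + 66) = -2 + ((J² + (0 + 4)²*J) + 66) = -2 + ((J² + 4²*J) + 66) = -2 + ((J² + 16*J) + 66) = -2 + (66 + J² + 16*J) = 64 + J² + 16*J)
1/Z(46/12 + 24/(-36)) = 1/(64 + (46/12 + 24/(-36))² + 16*(46/12 + 24/(-36))) = 1/(64 + (46*(1/12) + 24*(-1/36))² + 16*(46*(1/12) + 24*(-1/36))) = 1/(64 + (23/6 - ⅔)² + 16*(23/6 - ⅔)) = 1/(64 + (19/6)² + 16*(19/6)) = 1/(64 + 361/36 + 152/3) = 1/(4489/36) = 36/4489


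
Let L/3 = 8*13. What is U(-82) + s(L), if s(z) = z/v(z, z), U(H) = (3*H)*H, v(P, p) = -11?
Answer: 221580/11 ≈ 20144.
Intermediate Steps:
L = 312 (L = 3*(8*13) = 3*104 = 312)
U(H) = 3*H²
s(z) = -z/11 (s(z) = z/(-11) = z*(-1/11) = -z/11)
U(-82) + s(L) = 3*(-82)² - 1/11*312 = 3*6724 - 312/11 = 20172 - 312/11 = 221580/11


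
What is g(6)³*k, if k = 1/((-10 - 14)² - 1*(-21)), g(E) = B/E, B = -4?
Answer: -8/16119 ≈ -0.00049631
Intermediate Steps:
g(E) = -4/E
k = 1/597 (k = 1/((-24)² + 21) = 1/(576 + 21) = 1/597 ≈ 0.0016750)
g(6)³*k = (-4/6)³*(1/597) = (-4*⅙)³*(1/597) = (-⅔)³*(1/597) = -8/27*1/597 = -8/16119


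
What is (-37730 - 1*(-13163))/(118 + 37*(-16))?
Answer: 8189/158 ≈ 51.829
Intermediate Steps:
(-37730 - 1*(-13163))/(118 + 37*(-16)) = (-37730 + 13163)/(118 - 592) = -24567/(-474) = -24567*(-1/474) = 8189/158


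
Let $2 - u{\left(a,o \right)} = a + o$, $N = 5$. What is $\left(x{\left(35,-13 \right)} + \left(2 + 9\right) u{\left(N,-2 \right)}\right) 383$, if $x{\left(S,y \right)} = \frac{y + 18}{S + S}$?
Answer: $- \frac{58599}{14} \approx -4185.6$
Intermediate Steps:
$x{\left(S,y \right)} = \frac{18 + y}{2 S}$
$u{\left(a,o \right)} = 2 - a - o$ ($u{\left(a,o \right)} = 2 - \left(a + o\right) = 2 - a - o$)
$\left(x{\left(35,-13 \right)} + \left(2 + 9\right) u{\left(N,-2 \right)}\right) 383 = \left(\frac{18 - 13}{2 \cdot 35} + \left(2 + 9\right) \left(2 - 5 - -2\right)\right) 383 = \left(\frac{1}{2} \cdot \frac{1}{35} \cdot 5 + 11 \left(2 - 5 + 2\right)\right) 383 = \left(\frac{1}{14} + 11 \left(-1\right)\right) 383 = \left(\frac{1}{14} - 11\right) 383 = \left(- \frac{153}{14}\right) 383 = - \frac{58599}{14}$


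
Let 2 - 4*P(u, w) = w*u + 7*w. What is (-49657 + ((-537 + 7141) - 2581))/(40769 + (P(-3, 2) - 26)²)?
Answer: -182536/166101 ≈ -1.0989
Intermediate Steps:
P(u, w) = ½ - 7*w/4 - u*w/4 (P(u, w) = ½ - (w*u + 7*w)/4 = ½ - (u*w + 7*w)/4 = ½ - (7*w + u*w)/4 = ½ + (-7*w/4 - u*w/4) = ½ - 7*w/4 - u*w/4)
(-49657 + ((-537 + 7141) - 2581))/(40769 + (P(-3, 2) - 26)²) = (-49657 + ((-537 + 7141) - 2581))/(40769 + ((½ - 7/4*2 - ¼*(-3)*2) - 26)²) = (-49657 + (6604 - 2581))/(40769 + ((½ - 7/2 + 3/2) - 26)²) = (-49657 + 4023)/(40769 + (-3/2 - 26)²) = -45634/(40769 + (-55/2)²) = -45634/(40769 + 3025/4) = -45634/166101/4 = -45634*4/166101 = -182536/166101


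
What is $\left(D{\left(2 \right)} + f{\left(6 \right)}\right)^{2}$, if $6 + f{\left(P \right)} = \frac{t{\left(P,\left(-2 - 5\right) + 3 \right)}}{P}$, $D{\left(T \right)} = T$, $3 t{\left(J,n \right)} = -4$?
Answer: $\frac{1444}{81} \approx 17.827$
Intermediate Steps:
$t{\left(J,n \right)} = - \frac{4}{3}$ ($t{\left(J,n \right)} = \frac{1}{3} \left(-4\right) = - \frac{4}{3}$)
$f{\left(P \right)} = -6 - \frac{4}{3 P}$
$\left(D{\left(2 \right)} + f{\left(6 \right)}\right)^{2} = \left(2 - \left(6 + \frac{4}{3 \cdot 6}\right)\right)^{2} = \left(2 - \frac{56}{9}\right)^{2} = \left(- \frac{38}{9}\right)^{2} = \frac{1444}{81}$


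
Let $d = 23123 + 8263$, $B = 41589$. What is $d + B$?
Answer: $72975$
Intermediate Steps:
$d = 31386$
$d + B = 31386 + 41589 = 72975$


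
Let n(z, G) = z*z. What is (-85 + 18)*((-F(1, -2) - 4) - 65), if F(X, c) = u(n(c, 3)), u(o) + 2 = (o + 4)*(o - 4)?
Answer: 4489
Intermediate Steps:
n(z, G) = z²
u(o) = -2 + (-4 + o)*(4 + o) (u(o) = -2 + (o + 4)*(o - 4) = -2 + (4 + o)*(-4 + o) = -2 + (-4 + o)*(4 + o))
F(X, c) = -18 + c⁴ (F(X, c) = -18 + (c²)² = -18 + c⁴)
(-85 + 18)*((-F(1, -2) - 4) - 65) = (-85 + 18)*((-(-18 + (-2)⁴) - 4) - 65) = -67*((-(-18 + 16) - 4) - 65) = -67*((-1*(-2) - 4) - 65) = -67*((2 - 4) - 65) = -67*(-2 - 65) = -67*(-67) = 4489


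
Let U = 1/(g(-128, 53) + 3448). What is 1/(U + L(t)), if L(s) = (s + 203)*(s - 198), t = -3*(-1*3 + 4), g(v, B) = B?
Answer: -3501/140740199 ≈ -2.4876e-5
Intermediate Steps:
t = -3 (t = -3*(-3 + 4) = -3*1 = -3)
U = 1/3501 (U = 1/(53 + 3448) = 1/3501 ≈ 0.00028563)
L(s) = (-198 + s)*(203 + s) (L(s) = (203 + s)*(-198 + s) = (-198 + s)*(203 + s))
1/(U + L(t)) = 1/(1/3501 + (-40194 + (-3)**2 + 5*(-3))) = 1/(1/3501 + (-40194 + 9 - 15)) = 1/(1/3501 - 40200) = 1/(-140740199/3501) = -3501/140740199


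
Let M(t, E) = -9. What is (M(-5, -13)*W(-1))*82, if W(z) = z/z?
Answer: -738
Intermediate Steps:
W(z) = 1
(M(-5, -13)*W(-1))*82 = -9*1*82 = -9*82 = -738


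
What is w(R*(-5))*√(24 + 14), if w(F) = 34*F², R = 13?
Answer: 143650*√38 ≈ 8.8552e+5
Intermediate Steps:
w(R*(-5))*√(24 + 14) = (34*(13*(-5))²)*√(24 + 14) = (34*(-65)²)*√38 = (34*4225)*√38 = 143650*√38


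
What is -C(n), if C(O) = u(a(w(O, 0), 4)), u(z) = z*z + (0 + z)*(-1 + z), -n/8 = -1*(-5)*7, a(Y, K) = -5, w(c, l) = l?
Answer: -55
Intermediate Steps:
n = -280 (n = -8*(-1*(-5))*7 = -40*7 = -8*35 = -280)
u(z) = z² + z*(-1 + z)
C(O) = 55 (C(O) = -5*(-1 + 2*(-5)) = -5*(-1 - 10) = -5*(-11) = 55)
-C(n) = -1*55 = -55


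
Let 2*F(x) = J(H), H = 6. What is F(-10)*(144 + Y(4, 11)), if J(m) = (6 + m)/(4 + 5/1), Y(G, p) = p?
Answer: 310/3 ≈ 103.33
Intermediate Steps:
J(m) = ⅔ + m/9 (J(m) = (6 + m)/(4 + 5*1) = (6 + m)/(4 + 5) = (6 + m)/9 = (6 + m)*(⅑) = ⅔ + m/9)
F(x) = ⅔ (F(x) = (⅔ + (⅑)*6)/2 = (⅔ + ⅔)/2 = (½)*(4/3) = ⅔)
F(-10)*(144 + Y(4, 11)) = 2*(144 + 11)/3 = (⅔)*155 = 310/3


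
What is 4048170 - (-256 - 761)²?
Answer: 3013881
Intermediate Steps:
4048170 - (-256 - 761)² = 4048170 - 1*(-1017)² = 4048170 - 1*1034289 = 4048170 - 1034289 = 3013881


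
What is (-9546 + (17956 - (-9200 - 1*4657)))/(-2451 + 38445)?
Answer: 3181/5142 ≈ 0.61863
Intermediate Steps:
(-9546 + (17956 - (-9200 - 1*4657)))/(-2451 + 38445) = (-9546 + (17956 - (-9200 - 4657)))/35994 = (-9546 + (17956 - 1*(-13857)))*(1/35994) = (-9546 + (17956 + 13857))*(1/35994) = (-9546 + 31813)*(1/35994) = 22267*(1/35994) = 3181/5142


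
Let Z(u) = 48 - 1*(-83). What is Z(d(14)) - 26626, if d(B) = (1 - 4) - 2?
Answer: -26495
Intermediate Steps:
d(B) = -5 (d(B) = -3 - 2 = -5)
Z(u) = 131 (Z(u) = 48 + 83 = 131)
Z(d(14)) - 26626 = 131 - 26626 = -26495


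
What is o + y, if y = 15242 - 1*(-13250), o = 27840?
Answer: 56332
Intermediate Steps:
y = 28492 (y = 15242 + 13250 = 28492)
o + y = 27840 + 28492 = 56332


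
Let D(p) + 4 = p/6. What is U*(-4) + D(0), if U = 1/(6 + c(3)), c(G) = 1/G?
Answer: -88/19 ≈ -4.6316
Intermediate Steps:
D(p) = -4 + p/6
U = 3/19 (U = 1/(6 + 1/3) = 1/(19/3) = 3/19 ≈ 0.15789)
U*(-4) + D(0) = (3/19)*(-4) + (-4 + (1/6)*0) = -12/19 + (-4 + 0) = -12/19 - 4 = -88/19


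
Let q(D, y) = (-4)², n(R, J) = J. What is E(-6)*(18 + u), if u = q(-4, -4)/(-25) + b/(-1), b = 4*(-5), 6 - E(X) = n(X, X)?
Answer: 11208/25 ≈ 448.32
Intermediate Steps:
E(X) = 6 - X
q(D, y) = 16
b = -20
u = 484/25 (u = 16/(-25) - 20/(-1) = 16*(-1/25) - 20*(-1) = -16/25 + 20 = 484/25 ≈ 19.360)
E(-6)*(18 + u) = (6 - 1*(-6))*(18 + 484/25) = (6 + 6)*(934/25) = 12*(934/25) = 11208/25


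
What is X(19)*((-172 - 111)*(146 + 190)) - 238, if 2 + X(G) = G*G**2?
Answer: -652018654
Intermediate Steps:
X(G) = -2 + G**3 (X(G) = -2 + G*G**2 = -2 + G**3)
X(19)*((-172 - 111)*(146 + 190)) - 238 = (-2 + 19**3)*((-172 - 111)*(146 + 190)) - 238 = (-2 + 6859)*(-283*336) - 238 = 6857*(-95088) - 238 = -652018416 - 238 = -652018654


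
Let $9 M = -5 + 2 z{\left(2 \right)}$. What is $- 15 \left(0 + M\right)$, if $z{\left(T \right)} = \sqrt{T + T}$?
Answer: $\frac{5}{3} \approx 1.6667$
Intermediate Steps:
$z{\left(T \right)} = \sqrt{2} \sqrt{T}$ ($z{\left(T \right)} = \sqrt{2 T} = \sqrt{2} \sqrt{T}$)
$M = - \frac{1}{9}$ ($M = \frac{-5 + 2 \sqrt{2} \sqrt{2}}{9} = \frac{-5 + 2 \cdot 2}{9} = \frac{-5 + 4}{9} = \frac{1}{9} \left(-1\right) = - \frac{1}{9} \approx -0.11111$)
$- 15 \left(0 + M\right) = - 15 \left(0 - \frac{1}{9}\right) = \left(-15\right) \left(- \frac{1}{9}\right) = \frac{5}{3}$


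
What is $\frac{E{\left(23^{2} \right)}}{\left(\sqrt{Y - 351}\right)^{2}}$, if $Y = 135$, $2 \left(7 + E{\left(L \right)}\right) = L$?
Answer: $- \frac{515}{432} \approx -1.1921$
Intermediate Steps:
$E{\left(L \right)} = -7 + \frac{L}{2}$
$\frac{E{\left(23^{2} \right)}}{\left(\sqrt{Y - 351}\right)^{2}} = \frac{-7 + \frac{23^{2}}{2}}{\left(\sqrt{135 - 351}\right)^{2}} = \frac{-7 + \frac{1}{2} \cdot 529}{\left(\sqrt{-216}\right)^{2}} = \frac{-7 + \frac{529}{2}}{\left(6 i \sqrt{6}\right)^{2}} = \frac{515}{2 \left(-216\right)} = \frac{515}{2} \left(- \frac{1}{216}\right) = - \frac{515}{432}$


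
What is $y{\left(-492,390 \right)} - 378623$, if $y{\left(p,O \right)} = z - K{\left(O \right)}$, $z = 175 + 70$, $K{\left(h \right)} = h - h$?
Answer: $-378378$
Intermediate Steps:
$K{\left(h \right)} = 0$
$z = 245$
$y{\left(p,O \right)} = 245$ ($y{\left(p,O \right)} = 245 - 0 = 245 + 0 = 245$)
$y{\left(-492,390 \right)} - 378623 = 245 - 378623 = -378378$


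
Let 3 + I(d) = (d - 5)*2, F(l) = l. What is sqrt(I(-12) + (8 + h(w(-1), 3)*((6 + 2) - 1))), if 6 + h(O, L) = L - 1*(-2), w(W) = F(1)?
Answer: 6*I ≈ 6.0*I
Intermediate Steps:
w(W) = 1
h(O, L) = -4 + L (h(O, L) = -6 + (L - 1*(-2)) = -6 + (L + 2) = -6 + (2 + L) = -4 + L)
I(d) = -13 + 2*d (I(d) = -3 + (d - 5)*2 = -3 + (-5 + d)*2 = -3 + (-10 + 2*d) = -13 + 2*d)
sqrt(I(-12) + (8 + h(w(-1), 3)*((6 + 2) - 1))) = sqrt((-13 + 2*(-12)) + (8 + (-4 + 3)*((6 + 2) - 1))) = sqrt((-13 - 24) + (8 - (8 - 1))) = sqrt(-37 + (8 - 1*7)) = sqrt(-37 + (8 - 7)) = sqrt(-37 + 1) = sqrt(-36) = 6*I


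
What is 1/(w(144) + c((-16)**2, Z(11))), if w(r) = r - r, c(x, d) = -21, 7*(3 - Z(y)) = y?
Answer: -1/21 ≈ -0.047619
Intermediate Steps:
Z(y) = 3 - y/7
w(r) = 0
1/(w(144) + c((-16)**2, Z(11))) = 1/(0 - 21) = 1/(-21) = -1/21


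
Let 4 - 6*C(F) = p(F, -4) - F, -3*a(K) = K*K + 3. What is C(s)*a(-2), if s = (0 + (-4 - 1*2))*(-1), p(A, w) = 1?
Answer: -7/2 ≈ -3.5000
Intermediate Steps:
a(K) = -1 - K²/3 (a(K) = -(K*K + 3)/3 = -(K² + 3)/3 = -(3 + K²)/3 = -1 - K²/3)
s = 6 (s = (0 + (-4 - 2))*(-1) = (0 - 6)*(-1) = -6*(-1) = 6)
C(F) = ½ + F/6 (C(F) = ⅔ - (1 - F)/6 = ⅔ + (-⅙ + F/6) = ½ + F/6)
C(s)*a(-2) = (½ + (⅙)*6)*(-1 - ⅓*(-2)²) = (½ + 1)*(-1 - ⅓*4) = 3*(-1 - 4/3)/2 = (3/2)*(-7/3) = -7/2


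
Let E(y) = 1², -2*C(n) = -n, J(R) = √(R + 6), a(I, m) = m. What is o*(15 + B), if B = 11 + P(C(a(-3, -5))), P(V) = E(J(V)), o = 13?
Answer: 351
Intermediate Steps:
J(R) = √(6 + R)
C(n) = n/2 (C(n) = -(-1)*n/2 = n/2)
E(y) = 1
P(V) = 1
B = 12 (B = 11 + 1 = 12)
o*(15 + B) = 13*(15 + 12) = 13*27 = 351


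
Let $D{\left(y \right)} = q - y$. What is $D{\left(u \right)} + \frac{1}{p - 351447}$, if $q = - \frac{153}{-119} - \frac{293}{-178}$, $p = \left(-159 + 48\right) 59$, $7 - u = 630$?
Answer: $\frac{139602508555}{223031508} \approx 625.93$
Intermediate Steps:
$u = -623$ ($u = 7 - 630 = -623$)
$p = -6549$ ($p = \left(-111\right) 59 = -6549$)
$q = \frac{3653}{1246}$ ($q = \left(-153\right) \left(- \frac{1}{119}\right) - - \frac{293}{178} = \frac{9}{7} + \frac{293}{178} = \frac{3653}{1246} \approx 2.9318$)
$D{\left(y \right)} = \frac{3653}{1246} - y$
$D{\left(u \right)} + \frac{1}{p - 351447} = \left(\frac{3653}{1246} - -623\right) + \frac{1}{-6549 - 351447} = \left(\frac{3653}{1246} + 623\right) + \frac{1}{-6549 - 351447} = \frac{779911}{1246} + \frac{1}{-357996} = \frac{779911}{1246} - \frac{1}{357996} = \frac{139602508555}{223031508}$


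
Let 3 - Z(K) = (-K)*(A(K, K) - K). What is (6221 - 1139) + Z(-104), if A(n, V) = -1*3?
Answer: -5419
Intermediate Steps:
A(n, V) = -3
Z(K) = 3 + K*(-3 - K) (Z(K) = 3 - (-K)*(-3 - K) = 3 - (-1)*K*(-3 - K) = 3 + K*(-3 - K))
(6221 - 1139) + Z(-104) = (6221 - 1139) + (3 - 1*(-104)² - 3*(-104)) = 5082 + (3 - 1*10816 + 312) = 5082 + (3 - 10816 + 312) = 5082 - 10501 = -5419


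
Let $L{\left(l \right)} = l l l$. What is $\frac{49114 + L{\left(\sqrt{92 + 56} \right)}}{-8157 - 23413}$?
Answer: $- \frac{24557}{15785} - \frac{148 \sqrt{37}}{15785} \approx -1.6127$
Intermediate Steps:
$L{\left(l \right)} = l^{3}$ ($L{\left(l \right)} = l^{2} l = l^{3}$)
$\frac{49114 + L{\left(\sqrt{92 + 56} \right)}}{-8157 - 23413} = \frac{49114 + \left(\sqrt{92 + 56}\right)^{3}}{-8157 - 23413} = \frac{49114 + \left(\sqrt{148}\right)^{3}}{-31570} = \left(49114 + \left(2 \sqrt{37}\right)^{3}\right) \left(- \frac{1}{31570}\right) = \left(49114 + 296 \sqrt{37}\right) \left(- \frac{1}{31570}\right) = - \frac{24557}{15785} - \frac{148 \sqrt{37}}{15785}$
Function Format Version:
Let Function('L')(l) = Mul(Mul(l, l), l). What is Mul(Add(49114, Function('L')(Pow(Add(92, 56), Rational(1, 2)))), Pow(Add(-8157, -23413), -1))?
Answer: Add(Rational(-24557, 15785), Mul(Rational(-148, 15785), Pow(37, Rational(1, 2)))) ≈ -1.6127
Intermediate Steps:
Function('L')(l) = Pow(l, 3) (Function('L')(l) = Mul(Pow(l, 2), l) = Pow(l, 3))
Mul(Add(49114, Function('L')(Pow(Add(92, 56), Rational(1, 2)))), Pow(Add(-8157, -23413), -1)) = Mul(Add(49114, Pow(Pow(Add(92, 56), Rational(1, 2)), 3)), Pow(Add(-8157, -23413), -1)) = Mul(Add(49114, Pow(Pow(148, Rational(1, 2)), 3)), Pow(-31570, -1)) = Mul(Add(49114, Pow(Mul(2, Pow(37, Rational(1, 2))), 3)), Rational(-1, 31570)) = Mul(Add(49114, Mul(296, Pow(37, Rational(1, 2)))), Rational(-1, 31570)) = Add(Rational(-24557, 15785), Mul(Rational(-148, 15785), Pow(37, Rational(1, 2))))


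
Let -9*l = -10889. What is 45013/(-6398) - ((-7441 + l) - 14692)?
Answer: 1204389467/57582 ≈ 20916.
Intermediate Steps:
l = 10889/9 (l = -⅑*(-10889) = 10889/9 ≈ 1209.9)
45013/(-6398) - ((-7441 + l) - 14692) = 45013/(-6398) - ((-7441 + 10889/9) - 14692) = 45013*(-1/6398) - (-56080/9 - 14692) = -45013/6398 - 1*(-188308/9) = -45013/6398 + 188308/9 = 1204389467/57582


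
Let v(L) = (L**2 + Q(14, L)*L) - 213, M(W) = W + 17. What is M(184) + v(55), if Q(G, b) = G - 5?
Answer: 3508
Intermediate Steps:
Q(G, b) = -5 + G
M(W) = 17 + W
v(L) = -213 + L**2 + 9*L (v(L) = (L**2 + (-5 + 14)*L) - 213 = (L**2 + 9*L) - 213 = -213 + L**2 + 9*L)
M(184) + v(55) = (17 + 184) + (-213 + 55**2 + 9*55) = 201 + (-213 + 3025 + 495) = 201 + 3307 = 3508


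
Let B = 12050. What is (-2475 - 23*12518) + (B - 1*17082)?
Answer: -295421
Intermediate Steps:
(-2475 - 23*12518) + (B - 1*17082) = (-2475 - 23*12518) + (12050 - 1*17082) = (-2475 - 287914) + (12050 - 17082) = -290389 - 5032 = -295421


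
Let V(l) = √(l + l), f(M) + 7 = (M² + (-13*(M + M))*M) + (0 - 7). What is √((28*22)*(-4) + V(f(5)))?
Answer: √(-2464 + 3*I*√142) ≈ 0.3601 + 49.64*I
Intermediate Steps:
f(M) = -14 - 25*M² (f(M) = -7 + ((M² + (-13*(M + M))*M) + (0 - 7)) = -7 + ((M² + (-26*M)*M) - 7) = -7 + ((M² - 26*M²) - 7) = -7 + (-25*M² - 7) = -7 + (-7 - 25*M²) = -14 - 25*M²)
V(l) = √2*√l (V(l) = √(2*l) = √2*√l)
√((28*22)*(-4) + V(f(5))) = √((28*22)*(-4) + √2*√(-14 - 25*5²)) = √(616*(-4) + √2*√(-14 - 25*25)) = √(-2464 + √2*√(-14 - 625)) = √(-2464 + √2*√(-639)) = √(-2464 + √2*(3*I*√71)) = √(-2464 + 3*I*√142)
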